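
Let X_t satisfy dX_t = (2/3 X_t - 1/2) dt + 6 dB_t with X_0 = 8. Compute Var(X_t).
Var(X_t) = 27*exp(4*t/3) - 27

The variance V(t) = Var(X_t) satisfies V'(t) = 2 a V(t) + c^2 with V(0) = 0 (drift coefficient is linear in X, diffusion is constant). With a = 2/3, c = 6, the solution is
  V(t) = (c^2 / (2 a)) * (exp(2 a t) - 1)
       = (6^2 / (2*(2/3))) * (exp((4/3) t) - 1)
       = 27*exp(4*t/3) - 27.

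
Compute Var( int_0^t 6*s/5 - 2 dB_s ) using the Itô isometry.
Var = 4*t*(3*t^2 - 15*t + 25)/25

The Itô integral of a deterministic integrand f(s) has mean 0 because each increment f(s) * (B_{s+ds} - B_s) has mean 0. By the Itô isometry:
  Var( int_0^t f(s) dB_s ) = E[ (int_0^t f(s) dB_s)^2 ] = int_0^t f(s)^2 ds.
Here f(s) = 6*s/5 - 2, so f(s)^2 = 4*(3*s - 5)^2/25. Integrate:
  int_0^t (4*(3*s - 5)^2/25) ds = 4*t*(3*t^2 - 15*t + 25)/25.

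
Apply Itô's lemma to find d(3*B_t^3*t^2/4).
d(3*B_t^3*t^2/4) = (3*B_t*t*(2*B_t^2 + 3*t)/4) dt + (9*B_t^2*t^2/4) dB_t

Itô's formula for f(t, x): d f(t, B_t) = (f_t + (1/2) f_xx) dt + f_x dB_t. Compute partials of f(t, x) = 3*t^2*x^3/4:
  f_t(t,x)  = 3*t*x^3/2
  f_x(t,x)  = 9*t^2*x^2/4
  f_xx(t,x) = 9*t^2*x/2
Assemble drift = f_t + (1/2) f_xx = 3*t*x*(3*t + 2*x^2)/4 and diffusion = f_x = 9*t^2*x^2/4. Substituting x = B_t:
  d(3*B_t^3*t^2/4) = (3*B_t*t*(2*B_t^2 + 3*t)/4) dt + (9*B_t^2*t^2/4) dB_t.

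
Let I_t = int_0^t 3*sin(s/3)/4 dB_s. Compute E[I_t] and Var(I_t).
E[I_t] = 0; Var(I_t) = 9*t/32 - 27*sin(2*t/3)/64

The Itô integral of a deterministic integrand f(s) has mean 0 because each increment f(s) * (B_{s+ds} - B_s) has mean 0. By the Itô isometry:
  Var( int_0^t f(s) dB_s ) = E[ (int_0^t f(s) dB_s)^2 ] = int_0^t f(s)^2 ds.
Here f(s) = 3*sin(s/3)/4, so f(s)^2 = 9*sin(s/3)^2/16. Integrate:
  int_0^t (9*sin(s/3)^2/16) ds = 9*t/32 - 27*sin(2*t/3)/64.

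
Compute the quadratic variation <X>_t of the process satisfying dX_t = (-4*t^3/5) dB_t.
<X>_t = 16*t^7/175

For an Itô process dX_t = a(t) dt + b(t) dB_t, the quadratic variation is <X>_t = int_0^t b(s)^2 ds (the drift term does not contribute). Here b(s) = -4*s^3/5, so
  b(s)^2 = 16*s^6/25.
Integrating from 0 to t:
  <X>_t = int_0^t (16*s^6/25) ds = 16*t^7/175.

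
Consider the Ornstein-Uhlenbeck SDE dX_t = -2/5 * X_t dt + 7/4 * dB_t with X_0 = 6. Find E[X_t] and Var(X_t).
E[X_t] = 6*exp(-2*t/5); Var(X_t) = 245/64 - 245*exp(-4*t/5)/64

The OU SDE dX = -theta X dt + sigma dB admits the integrating factor exp(theta t): d(exp(theta t) X_t) = sigma exp(theta t) dB_t. Integrating from 0 to t:
  X_t = x_0 * exp(-theta t) + sigma * int_0^t exp(-theta (t-s)) dB_s.
The Itô integral has mean 0 and (by the Itô isometry) variance sigma^2 * int_0^t exp(-2 theta (t - s)) ds = sigma^2 * (1 - exp(-2 theta t)) / (2 theta).
With theta = 2/5, sigma = 7/4, x_0 = 6:
  E[X_t] = 6 * exp(-2/5 t) = 6*exp(-2*t/5)
  Var(X_t) = (7/4)^2 * (1 - exp(-2*2/5 t)) / (2 * 2/5) = 245/64 - 245*exp(-4*t/5)/64.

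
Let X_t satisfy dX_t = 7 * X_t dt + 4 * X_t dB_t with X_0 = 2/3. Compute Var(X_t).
Var(X_t) = 4*(exp(16*t) - 1)*exp(14*t)/9

For GBM dX = mu X dt + sigma X dB with X_0 = x_0, apply Itô to Y = log X: dY = (mu - sigma^2/2) dt + sigma dB, so Y_t = log(x_0) + (mu - sigma^2/2) t + sigma B_t and hence X_t = x_0 * exp((mu - sigma^2/2) t + sigma B_t).
With mu = 7, sigma = 4, x_0 = 2/3, this gives:
  X_t = 2/3 * exp((-1) * t + (4) * B_t).
Since sigma*B_t ~ Normal(0, sigma^2 t), E[exp(sigma*B_t)] = exp(sigma^2 t / 2); so E[X_t] = x_0 * exp((mu - sigma^2/2) t) * exp(sigma^2 t / 2) = x_0 * exp(mu t) = 2*exp(7*t)/3.
Var(X_t) = E[X_t^2] - (E[X_t])^2 = x_0^2 * exp(2 mu t) * (exp(sigma^2 t) - 1) = 4*(exp(16*t) - 1)*exp(14*t)/9.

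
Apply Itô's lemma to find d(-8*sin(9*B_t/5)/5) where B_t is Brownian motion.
d(-8*sin(9*B_t/5)/5) = (324*sin(9*B_t/5)/125) dt + (-72*cos(9*B_t/5)/25) dB_t

Itô's formula for f(B_t) gives d f(B_t) = f'(B_t) dB_t + (1/2) f''(B_t) dt. Compute derivatives of f(x) = -8*sin(9*x/5)/5:
  f'(x)  = -72*cos(9*x/5)/25
  f''(x) = 648*sin(9*x/5)/125
Substitute x = B_t and multiply the f'' term by 1/2:
  drift     = (1/2) * (648*sin(9*x/5)/125) evaluated at B_t = 324*sin(9*B_t/5)/125
  diffusion = (-72*cos(9*x/5)/25) evaluated at B_t = -72*cos(9*B_t/5)/25
Therefore d(-8*sin(9*B_t/5)/5) = (324*sin(9*B_t/5)/125) dt + (-72*cos(9*B_t/5)/25) dB_t.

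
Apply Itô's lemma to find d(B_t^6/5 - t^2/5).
d(B_t^6/5 - t^2/5) = (3*B_t^4 - 2*t/5) dt + (6*B_t^5/5) dB_t

Itô's formula for f(t, x): d f(t, B_t) = (f_t + (1/2) f_xx) dt + f_x dB_t. Compute partials of f(t, x) = -t^2/5 + x^6/5:
  f_t(t,x)  = -2*t/5
  f_x(t,x)  = 6*x^5/5
  f_xx(t,x) = 6*x^4
Assemble drift = f_t + (1/2) f_xx = -2*t/5 + 3*x^4 and diffusion = f_x = 6*x^5/5. Substituting x = B_t:
  d(B_t^6/5 - t^2/5) = (3*B_t^4 - 2*t/5) dt + (6*B_t^5/5) dB_t.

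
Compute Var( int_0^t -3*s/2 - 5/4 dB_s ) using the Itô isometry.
Var = t*(12*t^2 + 30*t + 25)/16

The Itô integral of a deterministic integrand f(s) has mean 0 because each increment f(s) * (B_{s+ds} - B_s) has mean 0. By the Itô isometry:
  Var( int_0^t f(s) dB_s ) = E[ (int_0^t f(s) dB_s)^2 ] = int_0^t f(s)^2 ds.
Here f(s) = -3*s/2 - 5/4, so f(s)^2 = (6*s + 5)^2/16. Integrate:
  int_0^t ((6*s + 5)^2/16) ds = t*(12*t^2 + 30*t + 25)/16.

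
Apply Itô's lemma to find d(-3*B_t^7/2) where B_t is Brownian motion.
d(-3*B_t^7/2) = (-63*B_t^5/2) dt + (-21*B_t^6/2) dB_t

Itô's formula for f(B_t) gives d f(B_t) = f'(B_t) dB_t + (1/2) f''(B_t) dt. Compute derivatives of f(x) = -3*x^7/2:
  f'(x)  = -21*x^6/2
  f''(x) = -63*x^5
Substitute x = B_t and multiply the f'' term by 1/2:
  drift     = (1/2) * (-63*x^5) evaluated at B_t = -63*B_t^5/2
  diffusion = (-21*x^6/2) evaluated at B_t = -21*B_t^6/2
Therefore d(-3*B_t^7/2) = (-63*B_t^5/2) dt + (-21*B_t^6/2) dB_t.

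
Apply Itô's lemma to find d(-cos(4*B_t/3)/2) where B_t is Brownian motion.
d(-cos(4*B_t/3)/2) = (4*cos(4*B_t/3)/9) dt + (2*sin(4*B_t/3)/3) dB_t

Itô's formula for f(B_t) gives d f(B_t) = f'(B_t) dB_t + (1/2) f''(B_t) dt. Compute derivatives of f(x) = -cos(4*x/3)/2:
  f'(x)  = 2*sin(4*x/3)/3
  f''(x) = 8*cos(4*x/3)/9
Substitute x = B_t and multiply the f'' term by 1/2:
  drift     = (1/2) * (8*cos(4*x/3)/9) evaluated at B_t = 4*cos(4*B_t/3)/9
  diffusion = (2*sin(4*x/3)/3) evaluated at B_t = 2*sin(4*B_t/3)/3
Therefore d(-cos(4*B_t/3)/2) = (4*cos(4*B_t/3)/9) dt + (2*sin(4*B_t/3)/3) dB_t.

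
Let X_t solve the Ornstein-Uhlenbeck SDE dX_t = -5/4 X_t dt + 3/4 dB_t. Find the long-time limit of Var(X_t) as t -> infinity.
lim Var(X_t) = 9/40

The OU SDE dX = -theta X dt + sigma dB admits the integrating factor exp(theta t): d(exp(theta t) X_t) = sigma exp(theta t) dB_t. Integrating from 0 to t gives X_t = x_0 * exp(-theta t) + sigma * int_0^t exp(-theta (t-s)) dB_s for any initial x_0. The Itô integral has variance (by the Itô isometry) sigma^2 * int_0^t exp(-2 theta (t - s)) ds = sigma^2 * (1 - exp(-2 theta t)) / (2 theta), independent of x_0.
With theta = 5/4, sigma = 3/4:
  Var(X_t) = (3/4)^2 * (1 - exp(-2*5/4 t)) / (2 * 5/4) = 9/40 - 9*exp(-5*t/2)/40.
As t -> infinity, exp(-2*5/4 t) -> 0, so the stationary variance is sigma^2 / (2 theta) = 9/40.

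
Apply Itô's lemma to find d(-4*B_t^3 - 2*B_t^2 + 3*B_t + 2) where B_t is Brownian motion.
d(-4*B_t^3 - 2*B_t^2 + 3*B_t + 2) = (-12*B_t - 2) dt + (-12*B_t^2 - 4*B_t + 3) dB_t

Itô's formula for f(B_t) gives d f(B_t) = f'(B_t) dB_t + (1/2) f''(B_t) dt. Compute derivatives of f(x) = -4*x^3 - 2*x^2 + 3*x + 2:
  f'(x)  = -12*x^2 - 4*x + 3
  f''(x) = -24*x - 4
Substitute x = B_t and multiply the f'' term by 1/2:
  drift     = (1/2) * (-24*x - 4) evaluated at B_t = -12*B_t - 2
  diffusion = (-12*x^2 - 4*x + 3) evaluated at B_t = -12*B_t^2 - 4*B_t + 3
Therefore d(-4*B_t^3 - 2*B_t^2 + 3*B_t + 2) = (-12*B_t - 2) dt + (-12*B_t^2 - 4*B_t + 3) dB_t.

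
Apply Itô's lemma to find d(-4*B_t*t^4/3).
d(-4*B_t*t^4/3) = (-16*B_t*t^3/3) dt + (-4*t^4/3) dB_t

Itô's formula for f(t, x): d f(t, B_t) = (f_t + (1/2) f_xx) dt + f_x dB_t. Compute partials of f(t, x) = -4*t^4*x/3:
  f_t(t,x)  = -16*t^3*x/3
  f_x(t,x)  = -4*t^4/3
  f_xx(t,x) = 0
Assemble drift = f_t + (1/2) f_xx = -16*t^3*x/3 and diffusion = f_x = -4*t^4/3. Substituting x = B_t:
  d(-4*B_t*t^4/3) = (-16*B_t*t^3/3) dt + (-4*t^4/3) dB_t.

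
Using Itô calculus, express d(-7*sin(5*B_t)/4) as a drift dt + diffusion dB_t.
d(-7*sin(5*B_t)/4) = (175*sin(5*B_t)/8) dt + (-35*cos(5*B_t)/4) dB_t

Itô's formula for f(B_t) gives d f(B_t) = f'(B_t) dB_t + (1/2) f''(B_t) dt. Compute derivatives of f(x) = -7*sin(5*x)/4:
  f'(x)  = -35*cos(5*x)/4
  f''(x) = 175*sin(5*x)/4
Substitute x = B_t and multiply the f'' term by 1/2:
  drift     = (1/2) * (175*sin(5*x)/4) evaluated at B_t = 175*sin(5*B_t)/8
  diffusion = (-35*cos(5*x)/4) evaluated at B_t = -35*cos(5*B_t)/4
Therefore d(-7*sin(5*B_t)/4) = (175*sin(5*B_t)/8) dt + (-35*cos(5*B_t)/4) dB_t.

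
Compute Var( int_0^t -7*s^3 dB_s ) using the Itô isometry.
Var = 7*t^7

The Itô integral of a deterministic integrand f(s) has mean 0 because each increment f(s) * (B_{s+ds} - B_s) has mean 0. By the Itô isometry:
  Var( int_0^t f(s) dB_s ) = E[ (int_0^t f(s) dB_s)^2 ] = int_0^t f(s)^2 ds.
Here f(s) = -7*s^3, so f(s)^2 = 49*s^6. Integrate:
  int_0^t (49*s^6) ds = 7*t^7.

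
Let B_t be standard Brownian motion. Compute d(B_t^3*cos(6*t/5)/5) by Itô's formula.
d(B_t^3*cos(6*t/5)/5) = (3*B_t*(-2*B_t^2*sin(6*t/5) + 5*cos(6*t/5))/25) dt + (3*B_t^2*cos(6*t/5)/5) dB_t

Itô's formula for f(t, x): d f(t, B_t) = (f_t + (1/2) f_xx) dt + f_x dB_t. Compute partials of f(t, x) = x^3*cos(6*t/5)/5:
  f_t(t,x)  = -6*x^3*sin(6*t/5)/25
  f_x(t,x)  = 3*x^2*cos(6*t/5)/5
  f_xx(t,x) = 6*x*cos(6*t/5)/5
Assemble drift = f_t + (1/2) f_xx = 3*x*(-2*x^2*sin(6*t/5) + 5*cos(6*t/5))/25 and diffusion = f_x = 3*x^2*cos(6*t/5)/5. Substituting x = B_t:
  d(B_t^3*cos(6*t/5)/5) = (3*B_t*(-2*B_t^2*sin(6*t/5) + 5*cos(6*t/5))/25) dt + (3*B_t^2*cos(6*t/5)/5) dB_t.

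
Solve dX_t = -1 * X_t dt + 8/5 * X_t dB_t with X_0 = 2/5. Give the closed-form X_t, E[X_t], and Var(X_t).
X_t = 2/5 * exp((-57/25) t + (8/5) B_t); E[X_t] = 2*exp(-t)/5; Var(X_t) = (4*exp(64*t/25) - 4)*exp(-2*t)/25

For GBM dX = mu X dt + sigma X dB with X_0 = x_0, apply Itô to Y = log X: dY = (mu - sigma^2/2) dt + sigma dB, so Y_t = log(x_0) + (mu - sigma^2/2) t + sigma B_t and hence X_t = x_0 * exp((mu - sigma^2/2) t + sigma B_t).
With mu = -1, sigma = 8/5, x_0 = 2/5, this gives:
  X_t = 2/5 * exp((-57/25) * t + (8/5) * B_t).
Since sigma*B_t ~ Normal(0, sigma^2 t), E[exp(sigma*B_t)] = exp(sigma^2 t / 2); so E[X_t] = x_0 * exp((mu - sigma^2/2) t) * exp(sigma^2 t / 2) = x_0 * exp(mu t) = 2*exp(-t)/5.
Var(X_t) = E[X_t^2] - (E[X_t])^2 = x_0^2 * exp(2 mu t) * (exp(sigma^2 t) - 1) = (4*exp(64*t/25) - 4)*exp(-2*t)/25.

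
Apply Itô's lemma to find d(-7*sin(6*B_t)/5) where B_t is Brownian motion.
d(-7*sin(6*B_t)/5) = (126*sin(6*B_t)/5) dt + (-42*cos(6*B_t)/5) dB_t

Itô's formula for f(B_t) gives d f(B_t) = f'(B_t) dB_t + (1/2) f''(B_t) dt. Compute derivatives of f(x) = -7*sin(6*x)/5:
  f'(x)  = -42*cos(6*x)/5
  f''(x) = 252*sin(6*x)/5
Substitute x = B_t and multiply the f'' term by 1/2:
  drift     = (1/2) * (252*sin(6*x)/5) evaluated at B_t = 126*sin(6*B_t)/5
  diffusion = (-42*cos(6*x)/5) evaluated at B_t = -42*cos(6*B_t)/5
Therefore d(-7*sin(6*B_t)/5) = (126*sin(6*B_t)/5) dt + (-42*cos(6*B_t)/5) dB_t.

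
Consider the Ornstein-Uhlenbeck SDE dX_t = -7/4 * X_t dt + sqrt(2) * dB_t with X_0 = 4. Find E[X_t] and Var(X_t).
E[X_t] = 4*exp(-7*t/4); Var(X_t) = 4/7 - 4*exp(-7*t/2)/7

The OU SDE dX = -theta X dt + sigma dB admits the integrating factor exp(theta t): d(exp(theta t) X_t) = sigma exp(theta t) dB_t. Integrating from 0 to t:
  X_t = x_0 * exp(-theta t) + sigma * int_0^t exp(-theta (t-s)) dB_s.
The Itô integral has mean 0 and (by the Itô isometry) variance sigma^2 * int_0^t exp(-2 theta (t - s)) ds = sigma^2 * (1 - exp(-2 theta t)) / (2 theta).
With theta = 7/4, sigma = sqrt(2), x_0 = 4:
  E[X_t] = 4 * exp(-7/4 t) = 4*exp(-7*t/4)
  Var(X_t) = (sqrt(2))^2 * (1 - exp(-2*7/4 t)) / (2 * 7/4) = 4/7 - 4*exp(-7*t/2)/7.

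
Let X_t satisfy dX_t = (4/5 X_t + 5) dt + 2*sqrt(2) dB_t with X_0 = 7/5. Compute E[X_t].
E[X_t] = 153*exp(4*t/5)/20 - 25/4

Taking expectations and using E[dB_t] = 0, the mean m(t) = E[X_t] satisfies the ODE m'(t) = a m(t) + b with m(0) = x_0. With a = 4/5, b = 5, x_0 = 7/5, the solution is
  m(t) = x_0 * exp(a t) + (b/a) * (exp(a t) - 1)
       = (7/5) * exp((4/5) t) + (5/(4/5)) * (exp((4/5) t) - 1)
       = 153*exp(4*t/5)/20 - 25/4.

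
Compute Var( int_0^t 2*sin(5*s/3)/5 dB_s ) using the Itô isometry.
Var = 2*t/25 - 3*sin(10*t/3)/125

The Itô integral of a deterministic integrand f(s) has mean 0 because each increment f(s) * (B_{s+ds} - B_s) has mean 0. By the Itô isometry:
  Var( int_0^t f(s) dB_s ) = E[ (int_0^t f(s) dB_s)^2 ] = int_0^t f(s)^2 ds.
Here f(s) = 2*sin(5*s/3)/5, so f(s)^2 = 4*sin(5*s/3)^2/25. Integrate:
  int_0^t (4*sin(5*s/3)^2/25) ds = 2*t/25 - 3*sin(10*t/3)/125.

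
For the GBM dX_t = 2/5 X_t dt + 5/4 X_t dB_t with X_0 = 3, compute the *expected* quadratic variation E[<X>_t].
E[<X>_t] = 125*exp(189*t/80)/21 - 125/21

<X>_t = int_0^t ((5/4) * X_s)^2 ds. Taking expectation inside the integral: E[<X>_t] = (5/4)^2 * int_0^t E[X_s^2] ds. For GBM, E[X_s^2] = x_0^2 * exp((2 mu + sigma^2) s). Integrating:
  E[<X>_t] = (5/4)^2 * 3^2 * (exp((2*(2/5) + (5/4)^2) t) - 1) / (2*(2/5) + (5/4)^2)
           = (5/4)^2 * 3^2 * (exp((189/80) t) - 1) / (189/80) = 125*exp(189*t/80)/21 - 125/21.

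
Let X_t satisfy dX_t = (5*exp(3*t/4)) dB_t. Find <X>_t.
<X>_t = 50*exp(3*t/2)/3 - 50/3

For an Itô process dX_t = a(t) dt + b(t) dB_t, the quadratic variation is <X>_t = int_0^t b(s)^2 ds (the drift term does not contribute). Here b(s) = 5*exp(3*s/4), so
  b(s)^2 = 25*exp(3*s/2).
Integrating from 0 to t:
  <X>_t = int_0^t (25*exp(3*s/2)) ds = 50*exp(3*t/2)/3 - 50/3.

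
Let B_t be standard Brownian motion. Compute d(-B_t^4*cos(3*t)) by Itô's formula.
d(-B_t^4*cos(3*t)) = (3*B_t^2*(B_t^2*sin(3*t) - 2*cos(3*t))) dt + (-4*B_t^3*cos(3*t)) dB_t

Itô's formula for f(t, x): d f(t, B_t) = (f_t + (1/2) f_xx) dt + f_x dB_t. Compute partials of f(t, x) = -x^4*cos(3*t):
  f_t(t,x)  = 3*x^4*sin(3*t)
  f_x(t,x)  = -4*x^3*cos(3*t)
  f_xx(t,x) = -12*x^2*cos(3*t)
Assemble drift = f_t + (1/2) f_xx = 3*x^2*(x^2*sin(3*t) - 2*cos(3*t)) and diffusion = f_x = -4*x^3*cos(3*t). Substituting x = B_t:
  d(-B_t^4*cos(3*t)) = (3*B_t^2*(B_t^2*sin(3*t) - 2*cos(3*t))) dt + (-4*B_t^3*cos(3*t)) dB_t.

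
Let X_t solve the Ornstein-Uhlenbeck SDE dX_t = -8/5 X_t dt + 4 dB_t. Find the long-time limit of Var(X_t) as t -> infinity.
lim Var(X_t) = 5

The OU SDE dX = -theta X dt + sigma dB admits the integrating factor exp(theta t): d(exp(theta t) X_t) = sigma exp(theta t) dB_t. Integrating from 0 to t gives X_t = x_0 * exp(-theta t) + sigma * int_0^t exp(-theta (t-s)) dB_s for any initial x_0. The Itô integral has variance (by the Itô isometry) sigma^2 * int_0^t exp(-2 theta (t - s)) ds = sigma^2 * (1 - exp(-2 theta t)) / (2 theta), independent of x_0.
With theta = 8/5, sigma = 4:
  Var(X_t) = (4)^2 * (1 - exp(-2*8/5 t)) / (2 * 8/5) = 5 - 5*exp(-16*t/5).
As t -> infinity, exp(-2*8/5 t) -> 0, so the stationary variance is sigma^2 / (2 theta) = 5.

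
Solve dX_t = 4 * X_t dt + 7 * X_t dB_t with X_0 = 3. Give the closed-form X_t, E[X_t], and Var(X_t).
X_t = 3 * exp((-41/2) t + (7) B_t); E[X_t] = 3*exp(4*t); Var(X_t) = 9*(exp(49*t) - 1)*exp(8*t)

For GBM dX = mu X dt + sigma X dB with X_0 = x_0, apply Itô to Y = log X: dY = (mu - sigma^2/2) dt + sigma dB, so Y_t = log(x_0) + (mu - sigma^2/2) t + sigma B_t and hence X_t = x_0 * exp((mu - sigma^2/2) t + sigma B_t).
With mu = 4, sigma = 7, x_0 = 3, this gives:
  X_t = 3 * exp((-41/2) * t + (7) * B_t).
Since sigma*B_t ~ Normal(0, sigma^2 t), E[exp(sigma*B_t)] = exp(sigma^2 t / 2); so E[X_t] = x_0 * exp((mu - sigma^2/2) t) * exp(sigma^2 t / 2) = x_0 * exp(mu t) = 3*exp(4*t).
Var(X_t) = E[X_t^2] - (E[X_t])^2 = x_0^2 * exp(2 mu t) * (exp(sigma^2 t) - 1) = 9*(exp(49*t) - 1)*exp(8*t).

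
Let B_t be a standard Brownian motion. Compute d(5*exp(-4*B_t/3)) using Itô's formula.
d(5*exp(-4*B_t/3)) = (40*exp(-4*B_t/3)/9) dt + (-20*exp(-4*B_t/3)/3) dB_t

Itô's formula for f(B_t) gives d f(B_t) = f'(B_t) dB_t + (1/2) f''(B_t) dt. Compute derivatives of f(x) = 5*exp(-4*x/3):
  f'(x)  = -20*exp(-4*x/3)/3
  f''(x) = 80*exp(-4*x/3)/9
Substitute x = B_t and multiply the f'' term by 1/2:
  drift     = (1/2) * (80*exp(-4*x/3)/9) evaluated at B_t = 40*exp(-4*B_t/3)/9
  diffusion = (-20*exp(-4*x/3)/3) evaluated at B_t = -20*exp(-4*B_t/3)/3
Therefore d(5*exp(-4*B_t/3)) = (40*exp(-4*B_t/3)/9) dt + (-20*exp(-4*B_t/3)/3) dB_t.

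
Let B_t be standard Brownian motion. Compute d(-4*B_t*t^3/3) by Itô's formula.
d(-4*B_t*t^3/3) = (-4*B_t*t^2) dt + (-4*t^3/3) dB_t

Itô's formula for f(t, x): d f(t, B_t) = (f_t + (1/2) f_xx) dt + f_x dB_t. Compute partials of f(t, x) = -4*t^3*x/3:
  f_t(t,x)  = -4*t^2*x
  f_x(t,x)  = -4*t^3/3
  f_xx(t,x) = 0
Assemble drift = f_t + (1/2) f_xx = -4*t^2*x and diffusion = f_x = -4*t^3/3. Substituting x = B_t:
  d(-4*B_t*t^3/3) = (-4*B_t*t^2) dt + (-4*t^3/3) dB_t.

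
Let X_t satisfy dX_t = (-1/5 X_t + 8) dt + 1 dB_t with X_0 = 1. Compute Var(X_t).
Var(X_t) = 5/2 - 5*exp(-2*t/5)/2

The variance V(t) = Var(X_t) satisfies V'(t) = 2 a V(t) + c^2 with V(0) = 0 (drift coefficient is linear in X, diffusion is constant). With a = -1/5, c = 1, the solution is
  V(t) = (c^2 / (2 a)) * (exp(2 a t) - 1)
       = (1^2 / (2*(-1/5))) * (exp((-2/5) t) - 1)
       = 5/2 - 5*exp(-2*t/5)/2.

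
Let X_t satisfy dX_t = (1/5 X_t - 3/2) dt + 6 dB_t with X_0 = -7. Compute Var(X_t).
Var(X_t) = 90*exp(2*t/5) - 90

The variance V(t) = Var(X_t) satisfies V'(t) = 2 a V(t) + c^2 with V(0) = 0 (drift coefficient is linear in X, diffusion is constant). With a = 1/5, c = 6, the solution is
  V(t) = (c^2 / (2 a)) * (exp(2 a t) - 1)
       = (6^2 / (2*(1/5))) * (exp((2/5) t) - 1)
       = 90*exp(2*t/5) - 90.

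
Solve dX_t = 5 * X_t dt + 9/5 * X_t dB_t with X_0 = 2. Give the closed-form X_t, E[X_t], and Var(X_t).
X_t = 2 * exp((169/50) t + (9/5) B_t); E[X_t] = 2*exp(5*t); Var(X_t) = 4*(exp(81*t/25) - 1)*exp(10*t)

For GBM dX = mu X dt + sigma X dB with X_0 = x_0, apply Itô to Y = log X: dY = (mu - sigma^2/2) dt + sigma dB, so Y_t = log(x_0) + (mu - sigma^2/2) t + sigma B_t and hence X_t = x_0 * exp((mu - sigma^2/2) t + sigma B_t).
With mu = 5, sigma = 9/5, x_0 = 2, this gives:
  X_t = 2 * exp((169/50) * t + (9/5) * B_t).
Since sigma*B_t ~ Normal(0, sigma^2 t), E[exp(sigma*B_t)] = exp(sigma^2 t / 2); so E[X_t] = x_0 * exp((mu - sigma^2/2) t) * exp(sigma^2 t / 2) = x_0 * exp(mu t) = 2*exp(5*t).
Var(X_t) = E[X_t^2] - (E[X_t])^2 = x_0^2 * exp(2 mu t) * (exp(sigma^2 t) - 1) = 4*(exp(81*t/25) - 1)*exp(10*t).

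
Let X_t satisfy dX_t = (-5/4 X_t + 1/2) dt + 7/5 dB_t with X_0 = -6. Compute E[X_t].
E[X_t] = 2/5 - 32*exp(-5*t/4)/5

Taking expectations and using E[dB_t] = 0, the mean m(t) = E[X_t] satisfies the ODE m'(t) = a m(t) + b with m(0) = x_0. With a = -5/4, b = 1/2, x_0 = -6, the solution is
  m(t) = x_0 * exp(a t) + (b/a) * (exp(a t) - 1)
       = (-6) * exp((-5/4) t) + ((1/2)/(-5/4)) * (exp((-5/4) t) - 1)
       = 2/5 - 32*exp(-5*t/4)/5.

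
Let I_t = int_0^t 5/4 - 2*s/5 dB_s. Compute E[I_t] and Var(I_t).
E[I_t] = 0; Var(I_t) = t*(64*t^2 - 600*t + 1875)/1200

The Itô integral of a deterministic integrand f(s) has mean 0 because each increment f(s) * (B_{s+ds} - B_s) has mean 0. By the Itô isometry:
  Var( int_0^t f(s) dB_s ) = E[ (int_0^t f(s) dB_s)^2 ] = int_0^t f(s)^2 ds.
Here f(s) = 5/4 - 2*s/5, so f(s)^2 = (8*s - 25)^2/400. Integrate:
  int_0^t ((8*s - 25)^2/400) ds = t*(64*t^2 - 600*t + 1875)/1200.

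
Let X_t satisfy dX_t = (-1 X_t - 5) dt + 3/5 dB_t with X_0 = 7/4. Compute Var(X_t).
Var(X_t) = 9/50 - 9*exp(-2*t)/50

The variance V(t) = Var(X_t) satisfies V'(t) = 2 a V(t) + c^2 with V(0) = 0 (drift coefficient is linear in X, diffusion is constant). With a = -1, c = 3/5, the solution is
  V(t) = (c^2 / (2 a)) * (exp(2 a t) - 1)
       = ((3/5)^2 / (2*(-1))) * (exp((-2) t) - 1)
       = 9/50 - 9*exp(-2*t)/50.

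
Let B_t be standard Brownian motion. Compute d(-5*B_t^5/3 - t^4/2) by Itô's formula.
d(-5*B_t^5/3 - t^4/2) = (-50*B_t^3/3 - 2*t^3) dt + (-25*B_t^4/3) dB_t

Itô's formula for f(t, x): d f(t, B_t) = (f_t + (1/2) f_xx) dt + f_x dB_t. Compute partials of f(t, x) = -t^4/2 - 5*x^5/3:
  f_t(t,x)  = -2*t^3
  f_x(t,x)  = -25*x^4/3
  f_xx(t,x) = -100*x^3/3
Assemble drift = f_t + (1/2) f_xx = -2*t^3 - 50*x^3/3 and diffusion = f_x = -25*x^4/3. Substituting x = B_t:
  d(-5*B_t^5/3 - t^4/2) = (-50*B_t^3/3 - 2*t^3) dt + (-25*B_t^4/3) dB_t.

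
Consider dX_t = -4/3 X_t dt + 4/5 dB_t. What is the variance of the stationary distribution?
lim Var(X_t) = 6/25

The OU SDE dX = -theta X dt + sigma dB admits the integrating factor exp(theta t): d(exp(theta t) X_t) = sigma exp(theta t) dB_t. Integrating from 0 to t gives X_t = x_0 * exp(-theta t) + sigma * int_0^t exp(-theta (t-s)) dB_s for any initial x_0. The Itô integral has variance (by the Itô isometry) sigma^2 * int_0^t exp(-2 theta (t - s)) ds = sigma^2 * (1 - exp(-2 theta t)) / (2 theta), independent of x_0.
With theta = 4/3, sigma = 4/5:
  Var(X_t) = (4/5)^2 * (1 - exp(-2*4/3 t)) / (2 * 4/3) = 6/25 - 6*exp(-8*t/3)/25.
As t -> infinity, exp(-2*4/3 t) -> 0, so the stationary variance is sigma^2 / (2 theta) = 6/25.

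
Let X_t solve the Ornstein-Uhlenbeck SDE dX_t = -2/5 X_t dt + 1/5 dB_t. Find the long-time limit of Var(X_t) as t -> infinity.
lim Var(X_t) = 1/20

The OU SDE dX = -theta X dt + sigma dB admits the integrating factor exp(theta t): d(exp(theta t) X_t) = sigma exp(theta t) dB_t. Integrating from 0 to t gives X_t = x_0 * exp(-theta t) + sigma * int_0^t exp(-theta (t-s)) dB_s for any initial x_0. The Itô integral has variance (by the Itô isometry) sigma^2 * int_0^t exp(-2 theta (t - s)) ds = sigma^2 * (1 - exp(-2 theta t)) / (2 theta), independent of x_0.
With theta = 2/5, sigma = 1/5:
  Var(X_t) = (1/5)^2 * (1 - exp(-2*2/5 t)) / (2 * 2/5) = 1/20 - exp(-4*t/5)/20.
As t -> infinity, exp(-2*2/5 t) -> 0, so the stationary variance is sigma^2 / (2 theta) = 1/20.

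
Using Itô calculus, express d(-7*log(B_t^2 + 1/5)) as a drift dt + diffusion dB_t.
d(-7*log(B_t^2 + 1/5)) = (35*(5*B_t^2 - 1)/(5*B_t^2 + 1)^2) dt + (-70*B_t/(5*B_t^2 + 1)) dB_t

Itô's formula for f(B_t) gives d f(B_t) = f'(B_t) dB_t + (1/2) f''(B_t) dt. Compute derivatives of f(x) = -7*log(x^2 + 1/5):
  f'(x)  = -70*x/(5*x^2 + 1)
  f''(x) = 70*(5*x^2 - 1)/(5*x^2 + 1)^2
Substitute x = B_t and multiply the f'' term by 1/2:
  drift     = (1/2) * (70*(5*x^2 - 1)/(5*x^2 + 1)^2) evaluated at B_t = 35*(5*B_t^2 - 1)/(5*B_t^2 + 1)^2
  diffusion = (-70*x/(5*x^2 + 1)) evaluated at B_t = -70*B_t/(5*B_t^2 + 1)
Therefore d(-7*log(B_t^2 + 1/5)) = (35*(5*B_t^2 - 1)/(5*B_t^2 + 1)^2) dt + (-70*B_t/(5*B_t^2 + 1)) dB_t.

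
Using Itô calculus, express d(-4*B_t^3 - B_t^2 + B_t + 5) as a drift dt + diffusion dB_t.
d(-4*B_t^3 - B_t^2 + B_t + 5) = (-12*B_t - 1) dt + (-12*B_t^2 - 2*B_t + 1) dB_t

Itô's formula for f(B_t) gives d f(B_t) = f'(B_t) dB_t + (1/2) f''(B_t) dt. Compute derivatives of f(x) = -4*x^3 - x^2 + x + 5:
  f'(x)  = -12*x^2 - 2*x + 1
  f''(x) = -24*x - 2
Substitute x = B_t and multiply the f'' term by 1/2:
  drift     = (1/2) * (-24*x - 2) evaluated at B_t = -12*B_t - 1
  diffusion = (-12*x^2 - 2*x + 1) evaluated at B_t = -12*B_t^2 - 2*B_t + 1
Therefore d(-4*B_t^3 - B_t^2 + B_t + 5) = (-12*B_t - 1) dt + (-12*B_t^2 - 2*B_t + 1) dB_t.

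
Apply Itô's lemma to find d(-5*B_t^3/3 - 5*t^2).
d(-5*B_t^3/3 - 5*t^2) = (-5*B_t - 10*t) dt + (-5*B_t^2) dB_t

Itô's formula for f(t, x): d f(t, B_t) = (f_t + (1/2) f_xx) dt + f_x dB_t. Compute partials of f(t, x) = -5*t^2 - 5*x^3/3:
  f_t(t,x)  = -10*t
  f_x(t,x)  = -5*x^2
  f_xx(t,x) = -10*x
Assemble drift = f_t + (1/2) f_xx = -10*t - 5*x and diffusion = f_x = -5*x^2. Substituting x = B_t:
  d(-5*B_t^3/3 - 5*t^2) = (-5*B_t - 10*t) dt + (-5*B_t^2) dB_t.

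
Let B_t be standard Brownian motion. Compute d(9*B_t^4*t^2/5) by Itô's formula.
d(9*B_t^4*t^2/5) = (18*B_t^2*t*(B_t^2 + 3*t)/5) dt + (36*B_t^3*t^2/5) dB_t

Itô's formula for f(t, x): d f(t, B_t) = (f_t + (1/2) f_xx) dt + f_x dB_t. Compute partials of f(t, x) = 9*t^2*x^4/5:
  f_t(t,x)  = 18*t*x^4/5
  f_x(t,x)  = 36*t^2*x^3/5
  f_xx(t,x) = 108*t^2*x^2/5
Assemble drift = f_t + (1/2) f_xx = 18*t*x^2*(3*t + x^2)/5 and diffusion = f_x = 36*t^2*x^3/5. Substituting x = B_t:
  d(9*B_t^4*t^2/5) = (18*B_t^2*t*(B_t^2 + 3*t)/5) dt + (36*B_t^3*t^2/5) dB_t.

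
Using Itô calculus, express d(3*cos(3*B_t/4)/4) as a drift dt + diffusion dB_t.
d(3*cos(3*B_t/4)/4) = (-27*cos(3*B_t/4)/128) dt + (-9*sin(3*B_t/4)/16) dB_t

Itô's formula for f(B_t) gives d f(B_t) = f'(B_t) dB_t + (1/2) f''(B_t) dt. Compute derivatives of f(x) = 3*cos(3*x/4)/4:
  f'(x)  = -9*sin(3*x/4)/16
  f''(x) = -27*cos(3*x/4)/64
Substitute x = B_t and multiply the f'' term by 1/2:
  drift     = (1/2) * (-27*cos(3*x/4)/64) evaluated at B_t = -27*cos(3*B_t/4)/128
  diffusion = (-9*sin(3*x/4)/16) evaluated at B_t = -9*sin(3*B_t/4)/16
Therefore d(3*cos(3*B_t/4)/4) = (-27*cos(3*B_t/4)/128) dt + (-9*sin(3*B_t/4)/16) dB_t.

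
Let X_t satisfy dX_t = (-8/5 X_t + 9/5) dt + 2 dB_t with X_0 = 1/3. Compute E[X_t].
E[X_t] = 9/8 - 19*exp(-8*t/5)/24

Taking expectations and using E[dB_t] = 0, the mean m(t) = E[X_t] satisfies the ODE m'(t) = a m(t) + b with m(0) = x_0. With a = -8/5, b = 9/5, x_0 = 1/3, the solution is
  m(t) = x_0 * exp(a t) + (b/a) * (exp(a t) - 1)
       = (1/3) * exp((-8/5) t) + ((9/5)/(-8/5)) * (exp((-8/5) t) - 1)
       = 9/8 - 19*exp(-8*t/5)/24.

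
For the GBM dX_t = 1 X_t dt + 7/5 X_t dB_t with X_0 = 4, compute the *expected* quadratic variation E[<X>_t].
E[<X>_t] = 784*exp(99*t/25)/99 - 784/99

<X>_t = int_0^t ((7/5) * X_s)^2 ds. Taking expectation inside the integral: E[<X>_t] = (7/5)^2 * int_0^t E[X_s^2] ds. For GBM, E[X_s^2] = x_0^2 * exp((2 mu + sigma^2) s). Integrating:
  E[<X>_t] = (7/5)^2 * 4^2 * (exp((2*1 + (7/5)^2) t) - 1) / (2*1 + (7/5)^2)
           = (7/5)^2 * 4^2 * (exp((99/25) t) - 1) / (99/25) = 784*exp(99*t/25)/99 - 784/99.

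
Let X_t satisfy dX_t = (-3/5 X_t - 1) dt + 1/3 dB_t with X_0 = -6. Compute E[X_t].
E[X_t] = -5/3 - 13*exp(-3*t/5)/3

Taking expectations and using E[dB_t] = 0, the mean m(t) = E[X_t] satisfies the ODE m'(t) = a m(t) + b with m(0) = x_0. With a = -3/5, b = -1, x_0 = -6, the solution is
  m(t) = x_0 * exp(a t) + (b/a) * (exp(a t) - 1)
       = (-6) * exp((-3/5) t) + ((-1)/(-3/5)) * (exp((-3/5) t) - 1)
       = -5/3 - 13*exp(-3*t/5)/3.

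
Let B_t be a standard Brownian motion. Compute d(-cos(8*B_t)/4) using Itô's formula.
d(-cos(8*B_t)/4) = (8*cos(8*B_t)) dt + (2*sin(8*B_t)) dB_t

Itô's formula for f(B_t) gives d f(B_t) = f'(B_t) dB_t + (1/2) f''(B_t) dt. Compute derivatives of f(x) = -cos(8*x)/4:
  f'(x)  = 2*sin(8*x)
  f''(x) = 16*cos(8*x)
Substitute x = B_t and multiply the f'' term by 1/2:
  drift     = (1/2) * (16*cos(8*x)) evaluated at B_t = 8*cos(8*B_t)
  diffusion = (2*sin(8*x)) evaluated at B_t = 2*sin(8*B_t)
Therefore d(-cos(8*B_t)/4) = (8*cos(8*B_t)) dt + (2*sin(8*B_t)) dB_t.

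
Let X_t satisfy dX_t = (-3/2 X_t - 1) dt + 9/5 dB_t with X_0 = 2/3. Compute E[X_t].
E[X_t] = -2/3 + 4*exp(-3*t/2)/3

Taking expectations and using E[dB_t] = 0, the mean m(t) = E[X_t] satisfies the ODE m'(t) = a m(t) + b with m(0) = x_0. With a = -3/2, b = -1, x_0 = 2/3, the solution is
  m(t) = x_0 * exp(a t) + (b/a) * (exp(a t) - 1)
       = (2/3) * exp((-3/2) t) + ((-1)/(-3/2)) * (exp((-3/2) t) - 1)
       = -2/3 + 4*exp(-3*t/2)/3.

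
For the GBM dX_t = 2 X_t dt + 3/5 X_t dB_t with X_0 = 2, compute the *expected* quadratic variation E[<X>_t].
E[<X>_t] = 36*exp(109*t/25)/109 - 36/109

<X>_t = int_0^t ((3/5) * X_s)^2 ds. Taking expectation inside the integral: E[<X>_t] = (3/5)^2 * int_0^t E[X_s^2] ds. For GBM, E[X_s^2] = x_0^2 * exp((2 mu + sigma^2) s). Integrating:
  E[<X>_t] = (3/5)^2 * 2^2 * (exp((2*2 + (3/5)^2) t) - 1) / (2*2 + (3/5)^2)
           = (3/5)^2 * 2^2 * (exp((109/25) t) - 1) / (109/25) = 36*exp(109*t/25)/109 - 36/109.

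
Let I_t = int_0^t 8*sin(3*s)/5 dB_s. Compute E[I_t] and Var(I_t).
E[I_t] = 0; Var(I_t) = 32*t/25 - 16*sin(6*t)/75

The Itô integral of a deterministic integrand f(s) has mean 0 because each increment f(s) * (B_{s+ds} - B_s) has mean 0. By the Itô isometry:
  Var( int_0^t f(s) dB_s ) = E[ (int_0^t f(s) dB_s)^2 ] = int_0^t f(s)^2 ds.
Here f(s) = 8*sin(3*s)/5, so f(s)^2 = 64*sin(3*s)^2/25. Integrate:
  int_0^t (64*sin(3*s)^2/25) ds = 32*t/25 - 16*sin(6*t)/75.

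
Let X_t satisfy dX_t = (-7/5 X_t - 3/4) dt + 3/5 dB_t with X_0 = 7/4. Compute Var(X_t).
Var(X_t) = 9/70 - 9*exp(-14*t/5)/70

The variance V(t) = Var(X_t) satisfies V'(t) = 2 a V(t) + c^2 with V(0) = 0 (drift coefficient is linear in X, diffusion is constant). With a = -7/5, c = 3/5, the solution is
  V(t) = (c^2 / (2 a)) * (exp(2 a t) - 1)
       = ((3/5)^2 / (2*(-7/5))) * (exp((-14/5) t) - 1)
       = 9/70 - 9*exp(-14*t/5)/70.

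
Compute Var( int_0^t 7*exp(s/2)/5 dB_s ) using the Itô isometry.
Var = 49*exp(t)/25 - 49/25

The Itô integral of a deterministic integrand f(s) has mean 0 because each increment f(s) * (B_{s+ds} - B_s) has mean 0. By the Itô isometry:
  Var( int_0^t f(s) dB_s ) = E[ (int_0^t f(s) dB_s)^2 ] = int_0^t f(s)^2 ds.
Here f(s) = 7*exp(s/2)/5, so f(s)^2 = 49*exp(s)/25. Integrate:
  int_0^t (49*exp(s)/25) ds = 49*exp(t)/25 - 49/25.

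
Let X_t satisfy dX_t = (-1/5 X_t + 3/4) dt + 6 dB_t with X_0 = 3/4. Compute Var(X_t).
Var(X_t) = 90 - 90*exp(-2*t/5)

The variance V(t) = Var(X_t) satisfies V'(t) = 2 a V(t) + c^2 with V(0) = 0 (drift coefficient is linear in X, diffusion is constant). With a = -1/5, c = 6, the solution is
  V(t) = (c^2 / (2 a)) * (exp(2 a t) - 1)
       = (6^2 / (2*(-1/5))) * (exp((-2/5) t) - 1)
       = 90 - 90*exp(-2*t/5).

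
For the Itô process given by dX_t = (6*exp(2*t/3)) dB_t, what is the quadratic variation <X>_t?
<X>_t = 27*exp(4*t/3) - 27

For an Itô process dX_t = a(t) dt + b(t) dB_t, the quadratic variation is <X>_t = int_0^t b(s)^2 ds (the drift term does not contribute). Here b(s) = 6*exp(2*s/3), so
  b(s)^2 = 36*exp(4*s/3).
Integrating from 0 to t:
  <X>_t = int_0^t (36*exp(4*s/3)) ds = 27*exp(4*t/3) - 27.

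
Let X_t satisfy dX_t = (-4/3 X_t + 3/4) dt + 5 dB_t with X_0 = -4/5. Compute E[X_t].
E[X_t] = 9/16 - 109*exp(-4*t/3)/80

Taking expectations and using E[dB_t] = 0, the mean m(t) = E[X_t] satisfies the ODE m'(t) = a m(t) + b with m(0) = x_0. With a = -4/3, b = 3/4, x_0 = -4/5, the solution is
  m(t) = x_0 * exp(a t) + (b/a) * (exp(a t) - 1)
       = (-4/5) * exp((-4/3) t) + ((3/4)/(-4/3)) * (exp((-4/3) t) - 1)
       = 9/16 - 109*exp(-4*t/3)/80.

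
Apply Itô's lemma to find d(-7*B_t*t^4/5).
d(-7*B_t*t^4/5) = (-28*B_t*t^3/5) dt + (-7*t^4/5) dB_t

Itô's formula for f(t, x): d f(t, B_t) = (f_t + (1/2) f_xx) dt + f_x dB_t. Compute partials of f(t, x) = -7*t^4*x/5:
  f_t(t,x)  = -28*t^3*x/5
  f_x(t,x)  = -7*t^4/5
  f_xx(t,x) = 0
Assemble drift = f_t + (1/2) f_xx = -28*t^3*x/5 and diffusion = f_x = -7*t^4/5. Substituting x = B_t:
  d(-7*B_t*t^4/5) = (-28*B_t*t^3/5) dt + (-7*t^4/5) dB_t.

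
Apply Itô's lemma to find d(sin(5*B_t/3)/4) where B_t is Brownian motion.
d(sin(5*B_t/3)/4) = (-25*sin(5*B_t/3)/72) dt + (5*cos(5*B_t/3)/12) dB_t

Itô's formula for f(B_t) gives d f(B_t) = f'(B_t) dB_t + (1/2) f''(B_t) dt. Compute derivatives of f(x) = sin(5*x/3)/4:
  f'(x)  = 5*cos(5*x/3)/12
  f''(x) = -25*sin(5*x/3)/36
Substitute x = B_t and multiply the f'' term by 1/2:
  drift     = (1/2) * (-25*sin(5*x/3)/36) evaluated at B_t = -25*sin(5*B_t/3)/72
  diffusion = (5*cos(5*x/3)/12) evaluated at B_t = 5*cos(5*B_t/3)/12
Therefore d(sin(5*B_t/3)/4) = (-25*sin(5*B_t/3)/72) dt + (5*cos(5*B_t/3)/12) dB_t.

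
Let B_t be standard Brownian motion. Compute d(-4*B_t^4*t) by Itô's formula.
d(-4*B_t^4*t) = (4*B_t^2*(-B_t^2 - 6*t)) dt + (-16*B_t^3*t) dB_t

Itô's formula for f(t, x): d f(t, B_t) = (f_t + (1/2) f_xx) dt + f_x dB_t. Compute partials of f(t, x) = -4*t*x^4:
  f_t(t,x)  = -4*x^4
  f_x(t,x)  = -16*t*x^3
  f_xx(t,x) = -48*t*x^2
Assemble drift = f_t + (1/2) f_xx = 4*x^2*(-6*t - x^2) and diffusion = f_x = -16*t*x^3. Substituting x = B_t:
  d(-4*B_t^4*t) = (4*B_t^2*(-B_t^2 - 6*t)) dt + (-16*B_t^3*t) dB_t.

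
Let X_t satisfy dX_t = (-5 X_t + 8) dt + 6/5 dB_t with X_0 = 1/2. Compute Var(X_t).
Var(X_t) = 18/125 - 18*exp(-10*t)/125

The variance V(t) = Var(X_t) satisfies V'(t) = 2 a V(t) + c^2 with V(0) = 0 (drift coefficient is linear in X, diffusion is constant). With a = -5, c = 6/5, the solution is
  V(t) = (c^2 / (2 a)) * (exp(2 a t) - 1)
       = ((6/5)^2 / (2*(-5))) * (exp((-10) t) - 1)
       = 18/125 - 18*exp(-10*t)/125.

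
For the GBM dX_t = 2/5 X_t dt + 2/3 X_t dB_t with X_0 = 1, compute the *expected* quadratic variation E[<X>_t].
E[<X>_t] = 5*exp(56*t/45)/14 - 5/14

<X>_t = int_0^t ((2/3) * X_s)^2 ds. Taking expectation inside the integral: E[<X>_t] = (2/3)^2 * int_0^t E[X_s^2] ds. For GBM, E[X_s^2] = x_0^2 * exp((2 mu + sigma^2) s). Integrating:
  E[<X>_t] = (2/3)^2 * 1^2 * (exp((2*(2/5) + (2/3)^2) t) - 1) / (2*(2/5) + (2/3)^2)
           = (2/3)^2 * 1^2 * (exp((56/45) t) - 1) / (56/45) = 5*exp(56*t/45)/14 - 5/14.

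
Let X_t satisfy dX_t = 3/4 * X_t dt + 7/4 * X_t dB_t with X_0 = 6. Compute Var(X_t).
Var(X_t) = 36*(exp(49*t/16) - 1)*exp(3*t/2)

For GBM dX = mu X dt + sigma X dB with X_0 = x_0, apply Itô to Y = log X: dY = (mu - sigma^2/2) dt + sigma dB, so Y_t = log(x_0) + (mu - sigma^2/2) t + sigma B_t and hence X_t = x_0 * exp((mu - sigma^2/2) t + sigma B_t).
With mu = 3/4, sigma = 7/4, x_0 = 6, this gives:
  X_t = 6 * exp((-25/32) * t + (7/4) * B_t).
Since sigma*B_t ~ Normal(0, sigma^2 t), E[exp(sigma*B_t)] = exp(sigma^2 t / 2); so E[X_t] = x_0 * exp((mu - sigma^2/2) t) * exp(sigma^2 t / 2) = x_0 * exp(mu t) = 6*exp(3*t/4).
Var(X_t) = E[X_t^2] - (E[X_t])^2 = x_0^2 * exp(2 mu t) * (exp(sigma^2 t) - 1) = 36*(exp(49*t/16) - 1)*exp(3*t/2).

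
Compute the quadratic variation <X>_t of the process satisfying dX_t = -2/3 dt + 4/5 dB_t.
<X>_t = 16*t/25

For an Itô process dX_t = a(t) dt + b(t) dB_t, the quadratic variation is <X>_t = int_0^t b(s)^2 ds (the drift term does not contribute). Here b(s) = 4/5, so
  b(s)^2 = 16/25.
Integrating from 0 to t:
  <X>_t = int_0^t (16/25) ds = 16*t/25.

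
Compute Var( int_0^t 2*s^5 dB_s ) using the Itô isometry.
Var = 4*t^11/11

The Itô integral of a deterministic integrand f(s) has mean 0 because each increment f(s) * (B_{s+ds} - B_s) has mean 0. By the Itô isometry:
  Var( int_0^t f(s) dB_s ) = E[ (int_0^t f(s) dB_s)^2 ] = int_0^t f(s)^2 ds.
Here f(s) = 2*s^5, so f(s)^2 = 4*s^10. Integrate:
  int_0^t (4*s^10) ds = 4*t^11/11.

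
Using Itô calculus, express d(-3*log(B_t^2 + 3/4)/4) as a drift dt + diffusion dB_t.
d(-3*log(B_t^2 + 3/4)/4) = (3*(4*B_t^2 - 3)/(4*B_t^2 + 3)^2) dt + (-6*B_t/(4*B_t^2 + 3)) dB_t

Itô's formula for f(B_t) gives d f(B_t) = f'(B_t) dB_t + (1/2) f''(B_t) dt. Compute derivatives of f(x) = -3*log(x^2 + 3/4)/4:
  f'(x)  = -6*x/(4*x^2 + 3)
  f''(x) = 6*(4*x^2 - 3)/(4*x^2 + 3)^2
Substitute x = B_t and multiply the f'' term by 1/2:
  drift     = (1/2) * (6*(4*x^2 - 3)/(4*x^2 + 3)^2) evaluated at B_t = 3*(4*B_t^2 - 3)/(4*B_t^2 + 3)^2
  diffusion = (-6*x/(4*x^2 + 3)) evaluated at B_t = -6*B_t/(4*B_t^2 + 3)
Therefore d(-3*log(B_t^2 + 3/4)/4) = (3*(4*B_t^2 - 3)/(4*B_t^2 + 3)^2) dt + (-6*B_t/(4*B_t^2 + 3)) dB_t.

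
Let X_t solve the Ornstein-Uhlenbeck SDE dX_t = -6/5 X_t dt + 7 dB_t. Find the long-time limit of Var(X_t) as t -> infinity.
lim Var(X_t) = 245/12

The OU SDE dX = -theta X dt + sigma dB admits the integrating factor exp(theta t): d(exp(theta t) X_t) = sigma exp(theta t) dB_t. Integrating from 0 to t gives X_t = x_0 * exp(-theta t) + sigma * int_0^t exp(-theta (t-s)) dB_s for any initial x_0. The Itô integral has variance (by the Itô isometry) sigma^2 * int_0^t exp(-2 theta (t - s)) ds = sigma^2 * (1 - exp(-2 theta t)) / (2 theta), independent of x_0.
With theta = 6/5, sigma = 7:
  Var(X_t) = (7)^2 * (1 - exp(-2*6/5 t)) / (2 * 6/5) = 245/12 - 245*exp(-12*t/5)/12.
As t -> infinity, exp(-2*6/5 t) -> 0, so the stationary variance is sigma^2 / (2 theta) = 245/12.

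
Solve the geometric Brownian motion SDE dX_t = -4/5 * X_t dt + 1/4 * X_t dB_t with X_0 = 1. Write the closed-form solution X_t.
X_t = 1 * exp((-133/160) * t + (1/4) * B_t)

For GBM dX = mu X dt + sigma X dB with X_0 = x_0, apply Itô to Y = log X: dY = (mu - sigma^2/2) dt + sigma dB, so Y_t = log(x_0) + (mu - sigma^2/2) t + sigma B_t and hence X_t = x_0 * exp((mu - sigma^2/2) t + sigma B_t).
With mu = -4/5, sigma = 1/4, x_0 = 1, this gives:
  X_t = 1 * exp((-133/160) * t + (1/4) * B_t).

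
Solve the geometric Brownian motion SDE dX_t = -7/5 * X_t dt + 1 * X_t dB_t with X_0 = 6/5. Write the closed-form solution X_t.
X_t = 6/5 * exp((-19/10) * t + (1) * B_t)

For GBM dX = mu X dt + sigma X dB with X_0 = x_0, apply Itô to Y = log X: dY = (mu - sigma^2/2) dt + sigma dB, so Y_t = log(x_0) + (mu - sigma^2/2) t + sigma B_t and hence X_t = x_0 * exp((mu - sigma^2/2) t + sigma B_t).
With mu = -7/5, sigma = 1, x_0 = 6/5, this gives:
  X_t = 6/5 * exp((-19/10) * t + (1) * B_t).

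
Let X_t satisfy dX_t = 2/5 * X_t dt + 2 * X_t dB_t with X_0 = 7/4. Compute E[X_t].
E[X_t] = 7*exp(2*t/5)/4

For GBM dX = mu X dt + sigma X dB with X_0 = x_0, apply Itô to Y = log X: dY = (mu - sigma^2/2) dt + sigma dB, so Y_t = log(x_0) + (mu - sigma^2/2) t + sigma B_t and hence X_t = x_0 * exp((mu - sigma^2/2) t + sigma B_t).
With mu = 2/5, sigma = 2, x_0 = 7/4, this gives:
  X_t = 7/4 * exp((-8/5) * t + (2) * B_t).
Since sigma*B_t ~ Normal(0, sigma^2 t), E[exp(sigma*B_t)] = exp(sigma^2 t / 2); so E[X_t] = x_0 * exp((mu - sigma^2/2) t) * exp(sigma^2 t / 2) = x_0 * exp(mu t) = 7*exp(2*t/5)/4.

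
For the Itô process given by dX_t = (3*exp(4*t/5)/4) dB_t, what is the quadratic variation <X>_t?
<X>_t = 45*exp(8*t/5)/128 - 45/128

For an Itô process dX_t = a(t) dt + b(t) dB_t, the quadratic variation is <X>_t = int_0^t b(s)^2 ds (the drift term does not contribute). Here b(s) = 3*exp(4*s/5)/4, so
  b(s)^2 = 9*exp(8*s/5)/16.
Integrating from 0 to t:
  <X>_t = int_0^t (9*exp(8*s/5)/16) ds = 45*exp(8*t/5)/128 - 45/128.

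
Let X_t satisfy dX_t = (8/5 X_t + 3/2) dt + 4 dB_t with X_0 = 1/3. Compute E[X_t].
E[X_t] = 61*exp(8*t/5)/48 - 15/16

Taking expectations and using E[dB_t] = 0, the mean m(t) = E[X_t] satisfies the ODE m'(t) = a m(t) + b with m(0) = x_0. With a = 8/5, b = 3/2, x_0 = 1/3, the solution is
  m(t) = x_0 * exp(a t) + (b/a) * (exp(a t) - 1)
       = (1/3) * exp((8/5) t) + ((3/2)/(8/5)) * (exp((8/5) t) - 1)
       = 61*exp(8*t/5)/48 - 15/16.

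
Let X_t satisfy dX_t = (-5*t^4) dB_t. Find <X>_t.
<X>_t = 25*t^9/9

For an Itô process dX_t = a(t) dt + b(t) dB_t, the quadratic variation is <X>_t = int_0^t b(s)^2 ds (the drift term does not contribute). Here b(s) = -5*s^4, so
  b(s)^2 = 25*s^8.
Integrating from 0 to t:
  <X>_t = int_0^t (25*s^8) ds = 25*t^9/9.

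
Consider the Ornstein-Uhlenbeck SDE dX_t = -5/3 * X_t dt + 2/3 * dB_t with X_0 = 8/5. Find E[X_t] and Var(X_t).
E[X_t] = 8*exp(-5*t/3)/5; Var(X_t) = 2/15 - 2*exp(-10*t/3)/15

The OU SDE dX = -theta X dt + sigma dB admits the integrating factor exp(theta t): d(exp(theta t) X_t) = sigma exp(theta t) dB_t. Integrating from 0 to t:
  X_t = x_0 * exp(-theta t) + sigma * int_0^t exp(-theta (t-s)) dB_s.
The Itô integral has mean 0 and (by the Itô isometry) variance sigma^2 * int_0^t exp(-2 theta (t - s)) ds = sigma^2 * (1 - exp(-2 theta t)) / (2 theta).
With theta = 5/3, sigma = 2/3, x_0 = 8/5:
  E[X_t] = 8/5 * exp(-5/3 t) = 8*exp(-5*t/3)/5
  Var(X_t) = (2/3)^2 * (1 - exp(-2*5/3 t)) / (2 * 5/3) = 2/15 - 2*exp(-10*t/3)/15.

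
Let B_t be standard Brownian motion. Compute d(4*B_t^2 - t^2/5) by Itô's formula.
d(4*B_t^2 - t^2/5) = (4 - 2*t/5) dt + (8*B_t) dB_t

Itô's formula for f(t, x): d f(t, B_t) = (f_t + (1/2) f_xx) dt + f_x dB_t. Compute partials of f(t, x) = -t^2/5 + 4*x^2:
  f_t(t,x)  = -2*t/5
  f_x(t,x)  = 8*x
  f_xx(t,x) = 8
Assemble drift = f_t + (1/2) f_xx = 4 - 2*t/5 and diffusion = f_x = 8*x. Substituting x = B_t:
  d(4*B_t^2 - t^2/5) = (4 - 2*t/5) dt + (8*B_t) dB_t.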